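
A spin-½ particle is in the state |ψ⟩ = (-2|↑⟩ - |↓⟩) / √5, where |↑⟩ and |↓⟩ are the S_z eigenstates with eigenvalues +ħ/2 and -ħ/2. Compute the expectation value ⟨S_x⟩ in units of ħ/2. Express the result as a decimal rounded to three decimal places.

0.800

⟨σ_x⟩ = 2 Re(a* b)/(|a|²+|b|²) with a = -2, b = -1.
a* b = 2, so ⟨σ_x⟩ = 4/5.
⟨S_x⟩ = (ħ/2)·⟨σ_x⟩.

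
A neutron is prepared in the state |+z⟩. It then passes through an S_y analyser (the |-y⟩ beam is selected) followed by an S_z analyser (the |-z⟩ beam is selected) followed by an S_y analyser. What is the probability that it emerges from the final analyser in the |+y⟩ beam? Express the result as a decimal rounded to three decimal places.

First analyser (S_y): from |+z⟩, P(|-y⟩) = 1/2.
After stage 1 the state is |-y⟩; P(|-z⟩) = |⟨-z|-y⟩|² = 1/2.
After stage 2 the state is |-z⟩; P(|+y⟩) = |⟨+y|-z⟩|² = 1/2.
Joint probability = 1/2 × 1/2 × 1/2 = 0.125.

0.125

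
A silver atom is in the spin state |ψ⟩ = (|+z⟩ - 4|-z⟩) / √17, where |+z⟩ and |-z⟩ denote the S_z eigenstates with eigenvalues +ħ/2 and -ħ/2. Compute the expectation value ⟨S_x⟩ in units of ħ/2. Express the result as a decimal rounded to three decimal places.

-0.471

⟨σ_x⟩ = 2 Re(a* b)/(|a|²+|b|²) with a = 1, b = -4.
a* b = -4, so ⟨σ_x⟩ = -8/17.
⟨S_x⟩ = (ħ/2)·⟨σ_x⟩.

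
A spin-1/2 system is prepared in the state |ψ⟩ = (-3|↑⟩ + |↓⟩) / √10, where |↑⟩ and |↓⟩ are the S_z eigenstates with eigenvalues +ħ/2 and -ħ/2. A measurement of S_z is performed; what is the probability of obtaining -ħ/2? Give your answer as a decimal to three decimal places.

The -ħ/2 outcome corresponds to |↓⟩. Its amplitude in |ψ⟩ is 1/√10.
P = |1|² / 10 = 1/10.

0.100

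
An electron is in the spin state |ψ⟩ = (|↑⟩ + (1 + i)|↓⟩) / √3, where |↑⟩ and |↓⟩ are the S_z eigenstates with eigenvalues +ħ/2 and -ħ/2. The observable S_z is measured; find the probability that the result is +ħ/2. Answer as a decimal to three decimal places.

The +ħ/2 outcome corresponds to |↑⟩. Its amplitude in |ψ⟩ is 1/√3.
P = |1|² / 3 = 1/3.

0.333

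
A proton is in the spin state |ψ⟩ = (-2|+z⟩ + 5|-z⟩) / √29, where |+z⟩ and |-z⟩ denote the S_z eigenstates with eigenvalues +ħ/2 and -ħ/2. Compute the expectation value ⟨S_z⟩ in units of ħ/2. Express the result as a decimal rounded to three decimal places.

⟨σ_z⟩ = |a|² - |b|² divided by |a|²+|b|², with a, b the |+z⟩, |-z⟩ amplitudes.
= (4 - 25)/29 = -21/29.
⟨S_z⟩ = (ħ/2)·⟨σ_z⟩.

-0.724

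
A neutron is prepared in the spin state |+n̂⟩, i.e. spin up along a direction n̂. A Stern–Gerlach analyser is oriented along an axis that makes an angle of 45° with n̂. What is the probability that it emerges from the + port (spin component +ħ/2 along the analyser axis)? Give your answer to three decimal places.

0.854

For spin-½, the probability of finding spin-up along an axis at angle θ to the initial spin direction is cos²(θ/2); spin-down is sin²(θ/2).
θ = 45°, so P = cos²(22.5°) ≈ 0.854.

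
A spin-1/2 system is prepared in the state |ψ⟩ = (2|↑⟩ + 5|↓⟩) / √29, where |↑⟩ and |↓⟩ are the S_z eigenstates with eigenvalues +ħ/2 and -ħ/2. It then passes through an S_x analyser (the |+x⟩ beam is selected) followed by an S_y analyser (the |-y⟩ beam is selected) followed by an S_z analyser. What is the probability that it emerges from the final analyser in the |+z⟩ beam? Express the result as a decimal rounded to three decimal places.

0.211

First analyser (S_x): P(|+x⟩) = |⟨+x|ψ⟩|² = 49/58.
After stage 1 the state is |+x⟩; P(|-y⟩) = |⟨-y|+x⟩|² = 1/2.
After stage 2 the state is |-y⟩; P(|+z⟩) = |⟨+z|-y⟩|² = 1/2.
Joint probability = 49/58 × 1/2 × 1/2 = 0.211.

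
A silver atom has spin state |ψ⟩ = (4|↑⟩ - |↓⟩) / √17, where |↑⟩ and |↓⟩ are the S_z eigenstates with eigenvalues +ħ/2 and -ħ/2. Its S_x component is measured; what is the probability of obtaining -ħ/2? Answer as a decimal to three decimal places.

|-x⟩ = (|↑⟩ - |↓⟩)/√2, so ⟨-x|ψ⟩ = (5) / (√2·√17).
P = |5|² / 34 = 25/34.

0.735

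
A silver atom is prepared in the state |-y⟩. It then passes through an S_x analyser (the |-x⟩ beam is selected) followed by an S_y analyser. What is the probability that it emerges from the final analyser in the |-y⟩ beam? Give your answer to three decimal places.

First analyser (S_x): from |-y⟩, P(|-x⟩) = 1/2.
After stage 1 the state is |-x⟩; P(|-y⟩) = |⟨-y|-x⟩|² = 1/2.
Joint probability = 1/2 × 1/2 = 0.250.

0.250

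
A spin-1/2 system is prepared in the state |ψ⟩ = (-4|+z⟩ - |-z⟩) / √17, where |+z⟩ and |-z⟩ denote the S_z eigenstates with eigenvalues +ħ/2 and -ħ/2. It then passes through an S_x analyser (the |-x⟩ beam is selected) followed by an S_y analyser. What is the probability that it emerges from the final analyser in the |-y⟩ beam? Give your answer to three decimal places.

0.132

First analyser (S_x): P(|-x⟩) = |⟨-x|ψ⟩|² = 9/34.
After stage 1 the state is |-x⟩; P(|-y⟩) = |⟨-y|-x⟩|² = 1/2.
Joint probability = 9/34 × 1/2 = 0.132.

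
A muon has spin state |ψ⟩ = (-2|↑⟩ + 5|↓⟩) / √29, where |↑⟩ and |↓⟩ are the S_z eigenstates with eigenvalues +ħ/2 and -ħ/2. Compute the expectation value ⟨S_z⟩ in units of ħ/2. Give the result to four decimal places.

-0.7241

⟨σ_z⟩ = |a|² - |b|² divided by |a|²+|b|², with a, b the |↑⟩, |↓⟩ amplitudes.
= (4 - 25)/29 = -21/29.
⟨S_z⟩ = (ħ/2)·⟨σ_z⟩.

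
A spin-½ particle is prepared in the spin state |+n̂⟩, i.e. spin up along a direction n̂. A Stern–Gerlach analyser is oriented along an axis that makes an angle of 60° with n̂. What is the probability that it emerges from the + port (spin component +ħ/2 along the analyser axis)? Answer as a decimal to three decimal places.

0.750

For spin-½, the probability of finding spin-up along an axis at angle θ to the initial spin direction is cos²(θ/2); spin-down is sin²(θ/2).
θ = 60°, so P = cos²(30°) ≈ 0.750.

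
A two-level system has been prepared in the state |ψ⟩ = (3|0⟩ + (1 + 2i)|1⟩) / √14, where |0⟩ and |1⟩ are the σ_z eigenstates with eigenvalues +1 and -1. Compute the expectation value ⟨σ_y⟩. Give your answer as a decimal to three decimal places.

⟨σ_y⟩ = 2 Im(a* b)/(|a|²+|b|²) with a = 3, b = (1 + 2i).
a* b = (3 + 6i), so ⟨σ_y⟩ = 12/14.

0.857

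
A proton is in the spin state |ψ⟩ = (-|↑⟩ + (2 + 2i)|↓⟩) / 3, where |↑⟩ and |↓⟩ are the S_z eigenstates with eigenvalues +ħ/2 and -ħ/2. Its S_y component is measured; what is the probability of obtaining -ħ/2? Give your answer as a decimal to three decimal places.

|-y⟩ = (|↑⟩ - i|↓⟩)/√2, so ⟨-y|ψ⟩ = (-3 + 2i) / (√2·3).
P = |-3 + 2i|² / 18 = 13/18.

0.722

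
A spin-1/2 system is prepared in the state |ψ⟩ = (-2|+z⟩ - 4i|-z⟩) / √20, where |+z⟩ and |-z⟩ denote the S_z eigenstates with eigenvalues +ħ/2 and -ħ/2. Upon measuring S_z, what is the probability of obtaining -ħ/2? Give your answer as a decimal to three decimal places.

0.800

The -ħ/2 outcome corresponds to |-z⟩. Its amplitude in |ψ⟩ is -4i/√20.
P = |-4i|² / 20 = 16/20.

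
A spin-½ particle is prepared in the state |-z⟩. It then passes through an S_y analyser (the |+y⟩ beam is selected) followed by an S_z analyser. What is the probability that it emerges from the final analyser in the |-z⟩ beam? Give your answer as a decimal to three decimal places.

0.250

First analyser (S_y): from |-z⟩, P(|+y⟩) = 1/2.
After stage 1 the state is |+y⟩; P(|-z⟩) = |⟨-z|+y⟩|² = 1/2.
Joint probability = 1/2 × 1/2 = 0.250.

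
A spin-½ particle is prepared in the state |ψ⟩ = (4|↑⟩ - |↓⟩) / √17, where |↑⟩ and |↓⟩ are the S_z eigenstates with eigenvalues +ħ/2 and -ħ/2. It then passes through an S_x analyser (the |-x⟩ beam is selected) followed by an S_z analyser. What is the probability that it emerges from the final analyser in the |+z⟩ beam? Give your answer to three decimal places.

First analyser (S_x): P(|-x⟩) = |⟨-x|ψ⟩|² = 25/34.
After stage 1 the state is |-x⟩; P(|+z⟩) = |⟨+z|-x⟩|² = 1/2.
Joint probability = 25/34 × 1/2 = 0.368.

0.368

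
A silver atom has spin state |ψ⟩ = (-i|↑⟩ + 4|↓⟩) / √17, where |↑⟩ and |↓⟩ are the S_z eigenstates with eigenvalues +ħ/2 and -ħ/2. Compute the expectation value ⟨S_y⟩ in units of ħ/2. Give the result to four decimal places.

0.4706

⟨σ_y⟩ = 2 Im(a* b)/(|a|²+|b|²) with a = -i, b = 4.
a* b = 4i, so ⟨σ_y⟩ = 8/17.
⟨S_y⟩ = (ħ/2)·⟨σ_y⟩.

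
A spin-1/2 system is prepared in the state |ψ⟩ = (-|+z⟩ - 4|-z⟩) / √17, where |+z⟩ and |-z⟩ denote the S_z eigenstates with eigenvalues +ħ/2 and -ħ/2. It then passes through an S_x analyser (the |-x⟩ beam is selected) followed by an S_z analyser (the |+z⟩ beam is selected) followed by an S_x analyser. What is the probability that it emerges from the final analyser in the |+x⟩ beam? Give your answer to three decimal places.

0.066

First analyser (S_x): P(|-x⟩) = |⟨-x|ψ⟩|² = 9/34.
After stage 1 the state is |-x⟩; P(|+z⟩) = |⟨+z|-x⟩|² = 1/2.
After stage 2 the state is |+z⟩; P(|+x⟩) = |⟨+x|+z⟩|² = 1/2.
Joint probability = 9/34 × 1/2 × 1/2 = 0.066.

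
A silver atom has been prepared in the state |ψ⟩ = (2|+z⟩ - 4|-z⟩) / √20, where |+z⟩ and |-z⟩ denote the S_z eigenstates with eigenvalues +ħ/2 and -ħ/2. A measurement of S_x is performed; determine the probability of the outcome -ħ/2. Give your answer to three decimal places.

0.900

|-x⟩ = (|+z⟩ - |-z⟩)/√2, so ⟨-x|ψ⟩ = (6) / (√2·√20).
P = |6|² / 40 = 36/40.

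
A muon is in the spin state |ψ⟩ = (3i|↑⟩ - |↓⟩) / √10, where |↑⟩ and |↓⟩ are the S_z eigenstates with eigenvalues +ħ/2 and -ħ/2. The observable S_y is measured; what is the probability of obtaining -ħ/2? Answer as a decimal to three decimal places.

0.200

|-y⟩ = (|↑⟩ - i|↓⟩)/√2, so ⟨-y|ψ⟩ = (2i) / (√2·√10).
P = |2i|² / 20 = 4/20.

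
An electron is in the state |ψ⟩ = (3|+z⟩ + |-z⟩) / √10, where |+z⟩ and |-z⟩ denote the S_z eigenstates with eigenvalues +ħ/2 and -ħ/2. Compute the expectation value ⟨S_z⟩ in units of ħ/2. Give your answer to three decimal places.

⟨σ_z⟩ = |a|² - |b|² divided by |a|²+|b|², with a, b the |+z⟩, |-z⟩ amplitudes.
= (9 - 1)/10 = 8/10.
⟨S_z⟩ = (ħ/2)·⟨σ_z⟩.

0.800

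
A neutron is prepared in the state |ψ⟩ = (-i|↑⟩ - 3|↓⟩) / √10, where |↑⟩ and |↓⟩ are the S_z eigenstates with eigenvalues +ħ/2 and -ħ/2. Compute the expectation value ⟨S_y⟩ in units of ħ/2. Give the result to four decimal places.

⟨σ_y⟩ = 2 Im(a* b)/(|a|²+|b|²) with a = -i, b = -3.
a* b = -3i, so ⟨σ_y⟩ = -6/10.
⟨S_y⟩ = (ħ/2)·⟨σ_y⟩.

-0.6000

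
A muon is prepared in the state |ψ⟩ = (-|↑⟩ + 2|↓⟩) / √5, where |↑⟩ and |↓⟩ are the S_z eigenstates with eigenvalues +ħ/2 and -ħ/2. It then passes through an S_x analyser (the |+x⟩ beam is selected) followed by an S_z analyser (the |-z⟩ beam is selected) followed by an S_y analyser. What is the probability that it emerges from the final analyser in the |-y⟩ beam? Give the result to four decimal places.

First analyser (S_x): P(|+x⟩) = |⟨+x|ψ⟩|² = 1/10.
After stage 1 the state is |+x⟩; P(|-z⟩) = |⟨-z|+x⟩|² = 1/2.
After stage 2 the state is |-z⟩; P(|-y⟩) = |⟨-y|-z⟩|² = 1/2.
Joint probability = 1/10 × 1/2 × 1/2 = 0.0250.

0.0250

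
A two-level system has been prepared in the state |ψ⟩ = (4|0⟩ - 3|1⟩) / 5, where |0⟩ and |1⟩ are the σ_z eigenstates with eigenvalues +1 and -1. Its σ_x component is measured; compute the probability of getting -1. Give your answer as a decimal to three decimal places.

|-x⟩ = (|0⟩ - |1⟩)/√2, so ⟨-x|ψ⟩ = (7) / (√2·5).
P = |7|² / 50 = 49/50.

0.980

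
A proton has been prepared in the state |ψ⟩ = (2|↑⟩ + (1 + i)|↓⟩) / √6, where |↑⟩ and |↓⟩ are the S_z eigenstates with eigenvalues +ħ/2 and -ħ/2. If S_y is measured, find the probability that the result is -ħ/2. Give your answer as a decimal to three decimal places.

0.167

|-y⟩ = (|↑⟩ - i|↓⟩)/√2, so ⟨-y|ψ⟩ = (1 + i) / (√2·√6).
P = |1 + i|² / 12 = 2/12.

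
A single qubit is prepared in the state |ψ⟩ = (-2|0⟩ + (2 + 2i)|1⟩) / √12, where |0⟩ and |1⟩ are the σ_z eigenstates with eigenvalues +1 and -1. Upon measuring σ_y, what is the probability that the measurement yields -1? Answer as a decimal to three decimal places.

|-y⟩ = (|0⟩ - i|1⟩)/√2, so ⟨-y|ψ⟩ = (-4 + 2i) / (√2·√12).
P = |-4 + 2i|² / 24 = 20/24.

0.833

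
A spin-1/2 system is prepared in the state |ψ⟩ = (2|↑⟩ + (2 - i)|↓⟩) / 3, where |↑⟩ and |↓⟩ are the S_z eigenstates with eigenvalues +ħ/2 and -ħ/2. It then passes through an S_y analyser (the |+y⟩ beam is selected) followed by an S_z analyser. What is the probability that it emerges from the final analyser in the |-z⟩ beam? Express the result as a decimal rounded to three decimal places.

0.139

First analyser (S_y): P(|+y⟩) = |⟨+y|ψ⟩|² = 5/18.
After stage 1 the state is |+y⟩; P(|-z⟩) = |⟨-z|+y⟩|² = 1/2.
Joint probability = 5/18 × 1/2 = 0.139.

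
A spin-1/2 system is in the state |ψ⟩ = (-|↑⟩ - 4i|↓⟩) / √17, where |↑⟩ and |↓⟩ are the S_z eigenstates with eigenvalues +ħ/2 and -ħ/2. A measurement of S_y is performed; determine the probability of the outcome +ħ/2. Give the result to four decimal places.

0.7353

|+y⟩ = (|↑⟩ + i|↓⟩)/√2, so ⟨+y|ψ⟩ = (-5) / (√2·√17).
P = |-5|² / 34 = 25/34.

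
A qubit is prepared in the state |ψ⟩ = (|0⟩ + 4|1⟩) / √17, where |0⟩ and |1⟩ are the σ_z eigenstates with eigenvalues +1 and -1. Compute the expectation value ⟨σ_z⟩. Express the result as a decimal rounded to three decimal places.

⟨σ_z⟩ = |a|² - |b|² divided by |a|²+|b|², with a, b the |0⟩, |1⟩ amplitudes.
= (1 - 16)/17 = -15/17.

-0.882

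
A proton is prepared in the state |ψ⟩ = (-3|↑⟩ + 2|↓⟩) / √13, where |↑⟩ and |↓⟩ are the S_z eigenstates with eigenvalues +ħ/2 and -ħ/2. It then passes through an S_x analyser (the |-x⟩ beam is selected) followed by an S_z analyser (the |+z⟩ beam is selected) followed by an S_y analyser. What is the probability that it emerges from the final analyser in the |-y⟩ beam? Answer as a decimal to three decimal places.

First analyser (S_x): P(|-x⟩) = |⟨-x|ψ⟩|² = 25/26.
After stage 1 the state is |-x⟩; P(|+z⟩) = |⟨+z|-x⟩|² = 1/2.
After stage 2 the state is |+z⟩; P(|-y⟩) = |⟨-y|+z⟩|² = 1/2.
Joint probability = 25/26 × 1/2 × 1/2 = 0.240.

0.240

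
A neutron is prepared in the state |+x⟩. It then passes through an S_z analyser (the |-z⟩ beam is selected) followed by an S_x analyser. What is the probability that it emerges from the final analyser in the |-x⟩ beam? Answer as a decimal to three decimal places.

0.250

First analyser (S_z): from |+x⟩, P(|-z⟩) = 1/2.
After stage 1 the state is |-z⟩; P(|-x⟩) = |⟨-x|-z⟩|² = 1/2.
Joint probability = 1/2 × 1/2 = 0.250.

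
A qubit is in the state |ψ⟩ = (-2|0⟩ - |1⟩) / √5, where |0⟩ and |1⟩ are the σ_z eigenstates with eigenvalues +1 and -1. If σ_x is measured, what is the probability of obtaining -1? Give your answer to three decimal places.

0.100

|-x⟩ = (|0⟩ - |1⟩)/√2, so ⟨-x|ψ⟩ = (-1) / (√2·√5).
P = |-1|² / 10 = 1/10.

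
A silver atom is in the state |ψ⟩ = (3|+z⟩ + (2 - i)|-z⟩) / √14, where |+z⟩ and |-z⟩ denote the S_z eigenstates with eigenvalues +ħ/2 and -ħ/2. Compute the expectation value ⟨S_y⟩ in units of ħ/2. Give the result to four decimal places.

-0.4286

⟨σ_y⟩ = 2 Im(a* b)/(|a|²+|b|²) with a = 3, b = (2 - i).
a* b = (6 - 3i), so ⟨σ_y⟩ = -6/14.
⟨S_y⟩ = (ħ/2)·⟨σ_y⟩.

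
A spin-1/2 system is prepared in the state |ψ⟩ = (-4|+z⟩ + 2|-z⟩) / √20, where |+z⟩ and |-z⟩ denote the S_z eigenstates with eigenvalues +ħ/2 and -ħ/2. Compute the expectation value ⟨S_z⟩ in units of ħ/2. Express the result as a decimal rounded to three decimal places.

⟨σ_z⟩ = |a|² - |b|² divided by |a|²+|b|², with a, b the |+z⟩, |-z⟩ amplitudes.
= (16 - 4)/20 = 12/20.
⟨S_z⟩ = (ħ/2)·⟨σ_z⟩.

0.600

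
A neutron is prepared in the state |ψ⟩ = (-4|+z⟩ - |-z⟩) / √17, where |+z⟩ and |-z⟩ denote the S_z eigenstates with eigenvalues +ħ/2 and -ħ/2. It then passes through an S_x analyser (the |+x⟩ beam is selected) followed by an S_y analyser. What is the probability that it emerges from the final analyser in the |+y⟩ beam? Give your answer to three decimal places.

First analyser (S_x): P(|+x⟩) = |⟨+x|ψ⟩|² = 25/34.
After stage 1 the state is |+x⟩; P(|+y⟩) = |⟨+y|+x⟩|² = 1/2.
Joint probability = 25/34 × 1/2 = 0.368.

0.368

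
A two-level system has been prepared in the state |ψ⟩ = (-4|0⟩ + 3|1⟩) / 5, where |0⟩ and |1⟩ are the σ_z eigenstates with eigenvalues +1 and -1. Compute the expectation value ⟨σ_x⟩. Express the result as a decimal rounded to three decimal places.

-0.960

⟨σ_x⟩ = 2 Re(a* b)/(|a|²+|b|²) with a = -4, b = 3.
a* b = -12, so ⟨σ_x⟩ = -24/25.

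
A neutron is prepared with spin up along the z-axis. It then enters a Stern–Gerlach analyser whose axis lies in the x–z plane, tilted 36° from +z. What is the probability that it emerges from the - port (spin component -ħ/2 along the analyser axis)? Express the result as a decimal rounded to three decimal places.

For spin-½, the probability of finding spin-up along an axis at angle θ to the initial spin direction is cos²(θ/2); spin-down is sin²(θ/2).
θ = 36°, so P = sin²(18°) ≈ 0.095.

0.095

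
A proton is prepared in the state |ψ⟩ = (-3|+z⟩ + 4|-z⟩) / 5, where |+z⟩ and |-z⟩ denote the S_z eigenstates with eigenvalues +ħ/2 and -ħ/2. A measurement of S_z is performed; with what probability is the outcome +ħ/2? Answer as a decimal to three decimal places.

0.360

The +ħ/2 outcome corresponds to |+z⟩. Its amplitude in |ψ⟩ is -3/5.
P = |-3|² / 25 = 9/25.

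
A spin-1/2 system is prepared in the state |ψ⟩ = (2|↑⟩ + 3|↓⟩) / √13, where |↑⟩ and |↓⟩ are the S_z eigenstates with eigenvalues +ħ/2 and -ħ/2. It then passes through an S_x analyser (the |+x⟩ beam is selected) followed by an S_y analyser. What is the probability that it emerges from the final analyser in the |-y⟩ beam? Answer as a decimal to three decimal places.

0.481

First analyser (S_x): P(|+x⟩) = |⟨+x|ψ⟩|² = 25/26.
After stage 1 the state is |+x⟩; P(|-y⟩) = |⟨-y|+x⟩|² = 1/2.
Joint probability = 25/26 × 1/2 = 0.481.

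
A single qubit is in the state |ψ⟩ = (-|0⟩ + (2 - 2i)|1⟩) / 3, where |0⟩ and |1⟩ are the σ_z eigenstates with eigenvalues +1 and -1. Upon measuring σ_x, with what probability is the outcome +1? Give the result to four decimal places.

0.2778

|+x⟩ = (|0⟩ + |1⟩)/√2, so ⟨+x|ψ⟩ = (1 - 2i) / (√2·3).
P = |1 - 2i|² / 18 = 5/18.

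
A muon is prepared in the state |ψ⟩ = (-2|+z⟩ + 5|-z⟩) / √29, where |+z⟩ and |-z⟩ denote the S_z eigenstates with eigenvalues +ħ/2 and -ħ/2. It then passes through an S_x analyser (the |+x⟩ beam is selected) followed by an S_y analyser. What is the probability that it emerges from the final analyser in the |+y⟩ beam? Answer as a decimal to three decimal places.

First analyser (S_x): P(|+x⟩) = |⟨+x|ψ⟩|² = 9/58.
After stage 1 the state is |+x⟩; P(|+y⟩) = |⟨+y|+x⟩|² = 1/2.
Joint probability = 9/58 × 1/2 = 0.078.

0.078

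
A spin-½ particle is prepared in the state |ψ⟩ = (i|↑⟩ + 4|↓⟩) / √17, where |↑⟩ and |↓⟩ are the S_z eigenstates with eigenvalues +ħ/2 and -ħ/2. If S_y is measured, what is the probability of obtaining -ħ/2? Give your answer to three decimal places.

0.735

|-y⟩ = (|↑⟩ - i|↓⟩)/√2, so ⟨-y|ψ⟩ = (5i) / (√2·√17).
P = |5i|² / 34 = 25/34.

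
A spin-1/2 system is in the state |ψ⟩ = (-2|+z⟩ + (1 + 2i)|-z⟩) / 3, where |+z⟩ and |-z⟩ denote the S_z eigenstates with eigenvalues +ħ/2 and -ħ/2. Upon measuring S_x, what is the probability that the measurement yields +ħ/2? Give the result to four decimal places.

|+x⟩ = (|+z⟩ + |-z⟩)/√2, so ⟨+x|ψ⟩ = (-1 + 2i) / (√2·3).
P = |-1 + 2i|² / 18 = 5/18.

0.2778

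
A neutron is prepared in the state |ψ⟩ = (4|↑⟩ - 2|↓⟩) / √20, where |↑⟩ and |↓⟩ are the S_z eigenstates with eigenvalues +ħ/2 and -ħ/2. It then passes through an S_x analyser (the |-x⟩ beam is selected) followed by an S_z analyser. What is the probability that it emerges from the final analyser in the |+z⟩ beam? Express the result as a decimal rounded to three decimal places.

First analyser (S_x): P(|-x⟩) = |⟨-x|ψ⟩|² = 36/40.
After stage 1 the state is |-x⟩; P(|+z⟩) = |⟨+z|-x⟩|² = 1/2.
Joint probability = 36/40 × 1/2 = 0.450.

0.450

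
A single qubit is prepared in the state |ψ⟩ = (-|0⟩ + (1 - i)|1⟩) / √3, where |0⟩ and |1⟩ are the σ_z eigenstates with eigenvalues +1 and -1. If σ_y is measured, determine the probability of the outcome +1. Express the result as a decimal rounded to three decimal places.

|+y⟩ = (|0⟩ + i|1⟩)/√2, so ⟨+y|ψ⟩ = (-2 - i) / (√2·√3).
P = |-2 - i|² / 6 = 5/6.

0.833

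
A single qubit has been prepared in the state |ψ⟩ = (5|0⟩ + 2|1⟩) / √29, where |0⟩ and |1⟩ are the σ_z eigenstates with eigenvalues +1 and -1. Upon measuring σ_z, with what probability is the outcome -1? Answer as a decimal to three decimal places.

0.138

The -1 outcome corresponds to |1⟩. Its amplitude in |ψ⟩ is 2/√29.
P = |2|² / 29 = 4/29.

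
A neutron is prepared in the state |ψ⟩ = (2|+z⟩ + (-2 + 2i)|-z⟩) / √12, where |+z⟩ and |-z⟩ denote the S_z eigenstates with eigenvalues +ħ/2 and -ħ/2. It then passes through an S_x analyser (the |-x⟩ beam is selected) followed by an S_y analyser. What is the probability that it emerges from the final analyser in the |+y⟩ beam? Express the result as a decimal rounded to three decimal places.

0.417

First analyser (S_x): P(|-x⟩) = |⟨-x|ψ⟩|² = 20/24.
After stage 1 the state is |-x⟩; P(|+y⟩) = |⟨+y|-x⟩|² = 1/2.
Joint probability = 20/24 × 1/2 = 0.417.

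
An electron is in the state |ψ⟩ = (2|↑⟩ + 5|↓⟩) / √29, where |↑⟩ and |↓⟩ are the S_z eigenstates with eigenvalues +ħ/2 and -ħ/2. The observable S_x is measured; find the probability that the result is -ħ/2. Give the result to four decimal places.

0.1552

|-x⟩ = (|↑⟩ - |↓⟩)/√2, so ⟨-x|ψ⟩ = (-3) / (√2·√29).
P = |-3|² / 58 = 9/58.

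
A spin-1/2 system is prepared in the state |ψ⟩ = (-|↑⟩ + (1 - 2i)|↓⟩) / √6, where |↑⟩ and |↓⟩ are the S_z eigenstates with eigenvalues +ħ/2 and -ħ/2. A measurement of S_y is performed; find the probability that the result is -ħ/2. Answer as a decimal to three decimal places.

|-y⟩ = (|↑⟩ - i|↓⟩)/√2, so ⟨-y|ψ⟩ = (1 + i) / (√2·√6).
P = |1 + i|² / 12 = 2/12.

0.167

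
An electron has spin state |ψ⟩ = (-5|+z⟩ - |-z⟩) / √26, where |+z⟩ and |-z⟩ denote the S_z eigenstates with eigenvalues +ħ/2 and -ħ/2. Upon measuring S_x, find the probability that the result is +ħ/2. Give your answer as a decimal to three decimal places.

0.692

|+x⟩ = (|+z⟩ + |-z⟩)/√2, so ⟨+x|ψ⟩ = (-6) / (√2·√26).
P = |-6|² / 52 = 36/52.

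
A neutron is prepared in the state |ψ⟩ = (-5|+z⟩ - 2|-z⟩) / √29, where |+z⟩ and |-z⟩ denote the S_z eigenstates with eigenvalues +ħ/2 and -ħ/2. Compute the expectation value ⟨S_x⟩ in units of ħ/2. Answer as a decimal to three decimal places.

0.690

⟨σ_x⟩ = 2 Re(a* b)/(|a|²+|b|²) with a = -5, b = -2.
a* b = 10, so ⟨σ_x⟩ = 20/29.
⟨S_x⟩ = (ħ/2)·⟨σ_x⟩.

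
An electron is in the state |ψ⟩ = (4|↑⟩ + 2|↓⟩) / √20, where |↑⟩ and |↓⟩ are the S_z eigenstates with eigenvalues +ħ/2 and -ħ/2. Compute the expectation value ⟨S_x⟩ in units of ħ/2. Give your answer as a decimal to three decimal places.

0.800

⟨σ_x⟩ = 2 Re(a* b)/(|a|²+|b|²) with a = 4, b = 2.
a* b = 8, so ⟨σ_x⟩ = 16/20.
⟨S_x⟩ = (ħ/2)·⟨σ_x⟩.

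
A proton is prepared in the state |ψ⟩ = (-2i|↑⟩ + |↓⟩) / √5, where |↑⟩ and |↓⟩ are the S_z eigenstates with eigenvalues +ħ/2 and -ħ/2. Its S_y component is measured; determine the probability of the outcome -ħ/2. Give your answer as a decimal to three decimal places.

0.100

|-y⟩ = (|↑⟩ - i|↓⟩)/√2, so ⟨-y|ψ⟩ = (-i) / (√2·√5).
P = |-i|² / 10 = 1/10.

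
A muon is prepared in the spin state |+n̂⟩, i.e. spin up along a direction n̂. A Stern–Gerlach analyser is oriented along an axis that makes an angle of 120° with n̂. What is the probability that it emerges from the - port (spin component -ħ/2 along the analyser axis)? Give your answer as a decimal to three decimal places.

For spin-½, the probability of finding spin-up along an axis at angle θ to the initial spin direction is cos²(θ/2); spin-down is sin²(θ/2).
θ = 120°, so P = sin²(60°) ≈ 0.750.

0.750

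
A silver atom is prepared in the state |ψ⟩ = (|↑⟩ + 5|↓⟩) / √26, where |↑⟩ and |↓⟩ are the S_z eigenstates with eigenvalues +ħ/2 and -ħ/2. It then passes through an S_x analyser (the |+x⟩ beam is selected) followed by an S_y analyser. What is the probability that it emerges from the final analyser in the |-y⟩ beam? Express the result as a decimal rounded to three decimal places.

0.346

First analyser (S_x): P(|+x⟩) = |⟨+x|ψ⟩|² = 36/52.
After stage 1 the state is |+x⟩; P(|-y⟩) = |⟨-y|+x⟩|² = 1/2.
Joint probability = 36/52 × 1/2 = 0.346.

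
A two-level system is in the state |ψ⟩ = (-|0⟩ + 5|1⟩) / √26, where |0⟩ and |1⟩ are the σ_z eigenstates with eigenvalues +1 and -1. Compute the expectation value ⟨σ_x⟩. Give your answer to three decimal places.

-0.385

⟨σ_x⟩ = 2 Re(a* b)/(|a|²+|b|²) with a = -1, b = 5.
a* b = -5, so ⟨σ_x⟩ = -10/26.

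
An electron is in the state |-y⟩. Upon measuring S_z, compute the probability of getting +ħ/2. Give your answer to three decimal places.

In the S_z basis, |-y⟩ = (|+z⟩ - i|-z⟩)/√2 and |+z⟩ = |+z⟩.
|⟨+z|-y⟩|² = 1/2.

0.500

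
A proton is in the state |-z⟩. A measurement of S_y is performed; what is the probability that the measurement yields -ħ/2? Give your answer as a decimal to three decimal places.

In the S_z basis, |-z⟩ = |↓⟩ and |-y⟩ = (|↑⟩ - i|↓⟩)/√2.
|⟨-y|-z⟩|² = 1/2.

0.500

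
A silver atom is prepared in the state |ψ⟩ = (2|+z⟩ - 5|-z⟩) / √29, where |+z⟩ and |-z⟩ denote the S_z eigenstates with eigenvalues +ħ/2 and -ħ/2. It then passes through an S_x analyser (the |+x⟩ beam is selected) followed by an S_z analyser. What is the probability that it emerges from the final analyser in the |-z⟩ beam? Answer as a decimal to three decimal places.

First analyser (S_x): P(|+x⟩) = |⟨+x|ψ⟩|² = 9/58.
After stage 1 the state is |+x⟩; P(|-z⟩) = |⟨-z|+x⟩|² = 1/2.
Joint probability = 9/58 × 1/2 = 0.078.

0.078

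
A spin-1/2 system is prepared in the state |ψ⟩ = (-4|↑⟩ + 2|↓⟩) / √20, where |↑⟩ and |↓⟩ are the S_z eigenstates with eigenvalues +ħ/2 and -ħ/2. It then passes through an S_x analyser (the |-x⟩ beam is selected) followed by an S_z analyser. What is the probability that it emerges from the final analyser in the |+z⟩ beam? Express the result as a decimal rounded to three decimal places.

First analyser (S_x): P(|-x⟩) = |⟨-x|ψ⟩|² = 36/40.
After stage 1 the state is |-x⟩; P(|+z⟩) = |⟨+z|-x⟩|² = 1/2.
Joint probability = 36/40 × 1/2 = 0.450.

0.450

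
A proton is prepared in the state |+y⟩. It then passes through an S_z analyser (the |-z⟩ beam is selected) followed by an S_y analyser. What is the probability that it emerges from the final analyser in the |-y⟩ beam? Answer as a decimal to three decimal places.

First analyser (S_z): from |+y⟩, P(|-z⟩) = 1/2.
After stage 1 the state is |-z⟩; P(|-y⟩) = |⟨-y|-z⟩|² = 1/2.
Joint probability = 1/2 × 1/2 = 0.250.

0.250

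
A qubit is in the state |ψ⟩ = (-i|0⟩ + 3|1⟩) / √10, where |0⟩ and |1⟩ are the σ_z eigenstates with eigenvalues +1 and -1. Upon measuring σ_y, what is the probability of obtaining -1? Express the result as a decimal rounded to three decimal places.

0.200

|-y⟩ = (|0⟩ - i|1⟩)/√2, so ⟨-y|ψ⟩ = (2i) / (√2·√10).
P = |2i|² / 20 = 4/20.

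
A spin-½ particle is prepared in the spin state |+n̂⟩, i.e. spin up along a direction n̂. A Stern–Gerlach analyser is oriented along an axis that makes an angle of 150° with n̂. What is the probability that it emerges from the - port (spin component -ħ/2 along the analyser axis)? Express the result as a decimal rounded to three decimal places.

0.933

For spin-½, the probability of finding spin-up along an axis at angle θ to the initial spin direction is cos²(θ/2); spin-down is sin²(θ/2).
θ = 150°, so P = sin²(75°) ≈ 0.933.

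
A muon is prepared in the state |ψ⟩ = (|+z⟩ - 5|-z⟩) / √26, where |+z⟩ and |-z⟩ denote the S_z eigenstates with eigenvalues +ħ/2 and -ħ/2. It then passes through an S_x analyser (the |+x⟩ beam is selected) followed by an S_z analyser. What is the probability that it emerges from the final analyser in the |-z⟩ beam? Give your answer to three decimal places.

First analyser (S_x): P(|+x⟩) = |⟨+x|ψ⟩|² = 16/52.
After stage 1 the state is |+x⟩; P(|-z⟩) = |⟨-z|+x⟩|² = 1/2.
Joint probability = 16/52 × 1/2 = 0.154.

0.154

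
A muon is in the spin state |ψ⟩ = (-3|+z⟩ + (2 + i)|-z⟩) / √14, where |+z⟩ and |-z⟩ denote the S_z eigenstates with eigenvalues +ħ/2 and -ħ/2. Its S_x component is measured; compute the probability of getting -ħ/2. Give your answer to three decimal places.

0.929

|-x⟩ = (|+z⟩ - |-z⟩)/√2, so ⟨-x|ψ⟩ = (-5 - i) / (√2·√14).
P = |-5 - i|² / 28 = 26/28.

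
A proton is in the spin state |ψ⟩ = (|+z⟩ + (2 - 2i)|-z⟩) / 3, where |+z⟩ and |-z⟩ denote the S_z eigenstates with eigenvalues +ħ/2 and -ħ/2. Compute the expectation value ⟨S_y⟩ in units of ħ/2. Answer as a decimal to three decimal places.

-0.444

⟨σ_y⟩ = 2 Im(a* b)/(|a|²+|b|²) with a = 1, b = (2 - 2i).
a* b = (2 - 2i), so ⟨σ_y⟩ = -4/9.
⟨S_y⟩ = (ħ/2)·⟨σ_y⟩.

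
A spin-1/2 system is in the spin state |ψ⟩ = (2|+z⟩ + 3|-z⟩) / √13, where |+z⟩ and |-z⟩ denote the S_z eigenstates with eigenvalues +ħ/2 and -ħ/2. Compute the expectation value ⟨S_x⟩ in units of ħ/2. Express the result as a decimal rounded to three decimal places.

0.923

⟨σ_x⟩ = 2 Re(a* b)/(|a|²+|b|²) with a = 2, b = 3.
a* b = 6, so ⟨σ_x⟩ = 12/13.
⟨S_x⟩ = (ħ/2)·⟨σ_x⟩.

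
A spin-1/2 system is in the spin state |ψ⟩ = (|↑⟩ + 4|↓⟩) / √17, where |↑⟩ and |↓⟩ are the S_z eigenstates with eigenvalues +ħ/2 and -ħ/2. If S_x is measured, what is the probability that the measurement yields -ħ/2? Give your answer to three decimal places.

0.265

|-x⟩ = (|↑⟩ - |↓⟩)/√2, so ⟨-x|ψ⟩ = (-3) / (√2·√17).
P = |-3|² / 34 = 9/34.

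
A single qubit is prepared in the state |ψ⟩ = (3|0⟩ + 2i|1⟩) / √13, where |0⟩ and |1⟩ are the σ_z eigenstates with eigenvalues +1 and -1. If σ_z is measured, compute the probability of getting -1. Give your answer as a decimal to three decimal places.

The -1 outcome corresponds to |1⟩. Its amplitude in |ψ⟩ is 2i/√13.
P = |2i|² / 13 = 4/13.

0.308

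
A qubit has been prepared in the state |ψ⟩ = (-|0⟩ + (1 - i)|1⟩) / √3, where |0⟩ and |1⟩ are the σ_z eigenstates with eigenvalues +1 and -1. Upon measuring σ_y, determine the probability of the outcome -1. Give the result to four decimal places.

0.1667

|-y⟩ = (|0⟩ - i|1⟩)/√2, so ⟨-y|ψ⟩ = (i) / (√2·√3).
P = |i|² / 6 = 1/6.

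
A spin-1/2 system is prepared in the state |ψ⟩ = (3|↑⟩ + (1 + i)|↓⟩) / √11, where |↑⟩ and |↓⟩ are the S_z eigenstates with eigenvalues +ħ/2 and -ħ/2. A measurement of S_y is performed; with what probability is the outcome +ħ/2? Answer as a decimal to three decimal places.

|+y⟩ = (|↑⟩ + i|↓⟩)/√2, so ⟨+y|ψ⟩ = (4 - i) / (√2·√11).
P = |4 - i|² / 22 = 17/22.

0.773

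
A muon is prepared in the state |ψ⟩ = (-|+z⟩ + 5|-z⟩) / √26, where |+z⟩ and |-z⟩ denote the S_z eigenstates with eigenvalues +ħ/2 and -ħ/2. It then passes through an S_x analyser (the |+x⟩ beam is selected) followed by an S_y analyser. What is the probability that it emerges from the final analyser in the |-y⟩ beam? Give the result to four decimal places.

First analyser (S_x): P(|+x⟩) = |⟨+x|ψ⟩|² = 16/52.
After stage 1 the state is |+x⟩; P(|-y⟩) = |⟨-y|+x⟩|² = 1/2.
Joint probability = 16/52 × 1/2 = 0.1538.

0.1538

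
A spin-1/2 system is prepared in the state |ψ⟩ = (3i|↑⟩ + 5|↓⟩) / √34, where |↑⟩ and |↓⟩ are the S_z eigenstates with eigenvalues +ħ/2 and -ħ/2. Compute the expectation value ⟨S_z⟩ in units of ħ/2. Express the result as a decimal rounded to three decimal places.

-0.471

⟨σ_z⟩ = |a|² - |b|² divided by |a|²+|b|², with a, b the |↑⟩, |↓⟩ amplitudes.
= (9 - 25)/34 = -16/34.
⟨S_z⟩ = (ħ/2)·⟨σ_z⟩.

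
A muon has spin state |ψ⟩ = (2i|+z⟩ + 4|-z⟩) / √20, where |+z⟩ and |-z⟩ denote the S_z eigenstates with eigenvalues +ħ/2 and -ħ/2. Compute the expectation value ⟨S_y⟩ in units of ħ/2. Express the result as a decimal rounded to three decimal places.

⟨σ_y⟩ = 2 Im(a* b)/(|a|²+|b|²) with a = 2i, b = 4.
a* b = -8i, so ⟨σ_y⟩ = -16/20.
⟨S_y⟩ = (ħ/2)·⟨σ_y⟩.

-0.800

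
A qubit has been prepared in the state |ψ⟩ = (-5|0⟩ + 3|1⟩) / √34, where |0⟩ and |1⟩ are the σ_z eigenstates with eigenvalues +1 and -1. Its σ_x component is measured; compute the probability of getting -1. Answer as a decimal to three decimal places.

0.941

|-x⟩ = (|0⟩ - |1⟩)/√2, so ⟨-x|ψ⟩ = (-8) / (√2·√34).
P = |-8|² / 68 = 64/68.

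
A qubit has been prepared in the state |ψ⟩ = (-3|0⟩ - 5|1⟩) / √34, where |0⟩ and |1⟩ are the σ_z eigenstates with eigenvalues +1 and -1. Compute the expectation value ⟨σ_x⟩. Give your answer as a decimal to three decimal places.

⟨σ_x⟩ = 2 Re(a* b)/(|a|²+|b|²) with a = -3, b = -5.
a* b = 15, so ⟨σ_x⟩ = 30/34.

0.882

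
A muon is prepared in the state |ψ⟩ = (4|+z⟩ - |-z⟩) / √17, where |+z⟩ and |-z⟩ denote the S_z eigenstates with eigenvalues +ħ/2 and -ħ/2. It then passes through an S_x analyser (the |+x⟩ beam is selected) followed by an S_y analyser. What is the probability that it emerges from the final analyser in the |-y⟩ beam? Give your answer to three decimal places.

0.132

First analyser (S_x): P(|+x⟩) = |⟨+x|ψ⟩|² = 9/34.
After stage 1 the state is |+x⟩; P(|-y⟩) = |⟨-y|+x⟩|² = 1/2.
Joint probability = 9/34 × 1/2 = 0.132.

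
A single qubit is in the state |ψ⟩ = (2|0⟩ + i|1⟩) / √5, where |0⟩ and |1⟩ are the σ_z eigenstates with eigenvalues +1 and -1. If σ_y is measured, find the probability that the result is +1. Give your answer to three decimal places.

0.900

|+y⟩ = (|0⟩ + i|1⟩)/√2, so ⟨+y|ψ⟩ = (3) / (√2·√5).
P = |3|² / 10 = 9/10.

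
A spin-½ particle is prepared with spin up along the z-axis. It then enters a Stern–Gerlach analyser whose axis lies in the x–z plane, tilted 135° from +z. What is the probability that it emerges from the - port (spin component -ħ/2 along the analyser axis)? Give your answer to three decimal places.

For spin-½, the probability of finding spin-up along an axis at angle θ to the initial spin direction is cos²(θ/2); spin-down is sin²(θ/2).
θ = 135°, so P = sin²(67.5°) ≈ 0.854.

0.854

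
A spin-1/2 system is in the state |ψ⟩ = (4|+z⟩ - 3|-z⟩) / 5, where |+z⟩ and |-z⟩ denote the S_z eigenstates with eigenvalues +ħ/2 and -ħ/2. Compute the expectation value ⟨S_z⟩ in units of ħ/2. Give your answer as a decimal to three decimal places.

⟨σ_z⟩ = |a|² - |b|² divided by |a|²+|b|², with a, b the |+z⟩, |-z⟩ amplitudes.
= (16 - 9)/25 = 7/25.
⟨S_z⟩ = (ħ/2)·⟨σ_z⟩.

0.280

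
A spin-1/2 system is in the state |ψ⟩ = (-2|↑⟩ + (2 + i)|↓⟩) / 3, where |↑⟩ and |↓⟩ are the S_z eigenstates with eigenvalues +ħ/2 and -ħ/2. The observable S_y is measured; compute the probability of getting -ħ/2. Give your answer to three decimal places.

|-y⟩ = (|↑⟩ - i|↓⟩)/√2, so ⟨-y|ψ⟩ = (-3 + 2i) / (√2·3).
P = |-3 + 2i|² / 18 = 13/18.

0.722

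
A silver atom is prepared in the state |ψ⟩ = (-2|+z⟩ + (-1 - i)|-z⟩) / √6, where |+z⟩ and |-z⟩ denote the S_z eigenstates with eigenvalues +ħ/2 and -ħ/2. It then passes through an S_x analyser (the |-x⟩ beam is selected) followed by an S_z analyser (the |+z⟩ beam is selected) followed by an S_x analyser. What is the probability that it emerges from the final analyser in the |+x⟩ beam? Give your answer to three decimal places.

First analyser (S_x): P(|-x⟩) = |⟨-x|ψ⟩|² = 2/12.
After stage 1 the state is |-x⟩; P(|+z⟩) = |⟨+z|-x⟩|² = 1/2.
After stage 2 the state is |+z⟩; P(|+x⟩) = |⟨+x|+z⟩|² = 1/2.
Joint probability = 2/12 × 1/2 × 1/2 = 0.042.

0.042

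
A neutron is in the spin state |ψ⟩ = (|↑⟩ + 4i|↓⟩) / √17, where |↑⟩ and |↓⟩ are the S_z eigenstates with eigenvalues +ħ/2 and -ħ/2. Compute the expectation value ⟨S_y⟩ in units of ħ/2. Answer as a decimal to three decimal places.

⟨σ_y⟩ = 2 Im(a* b)/(|a|²+|b|²) with a = 1, b = 4i.
a* b = 4i, so ⟨σ_y⟩ = 8/17.
⟨S_y⟩ = (ħ/2)·⟨σ_y⟩.

0.471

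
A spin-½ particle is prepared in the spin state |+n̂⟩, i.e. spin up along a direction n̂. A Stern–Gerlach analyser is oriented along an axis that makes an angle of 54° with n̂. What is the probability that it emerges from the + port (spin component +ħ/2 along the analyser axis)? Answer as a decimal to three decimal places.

For spin-½, the probability of finding spin-up along an axis at angle θ to the initial spin direction is cos²(θ/2); spin-down is sin²(θ/2).
θ = 54°, so P = cos²(27°) ≈ 0.794.

0.794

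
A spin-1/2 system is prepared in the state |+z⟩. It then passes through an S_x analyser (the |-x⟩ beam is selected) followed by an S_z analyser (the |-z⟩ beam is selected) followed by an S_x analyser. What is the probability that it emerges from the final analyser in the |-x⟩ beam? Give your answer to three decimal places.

0.125

First analyser (S_x): from |+z⟩, P(|-x⟩) = 1/2.
After stage 1 the state is |-x⟩; P(|-z⟩) = |⟨-z|-x⟩|² = 1/2.
After stage 2 the state is |-z⟩; P(|-x⟩) = |⟨-x|-z⟩|² = 1/2.
Joint probability = 1/2 × 1/2 × 1/2 = 0.125.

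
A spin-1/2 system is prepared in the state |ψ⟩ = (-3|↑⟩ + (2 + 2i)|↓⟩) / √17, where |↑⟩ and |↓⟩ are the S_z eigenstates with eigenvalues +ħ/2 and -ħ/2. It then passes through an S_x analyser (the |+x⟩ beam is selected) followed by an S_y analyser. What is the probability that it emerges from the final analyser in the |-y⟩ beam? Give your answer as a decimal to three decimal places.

0.074

First analyser (S_x): P(|+x⟩) = |⟨+x|ψ⟩|² = 5/34.
After stage 1 the state is |+x⟩; P(|-y⟩) = |⟨-y|+x⟩|² = 1/2.
Joint probability = 5/34 × 1/2 = 0.074.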